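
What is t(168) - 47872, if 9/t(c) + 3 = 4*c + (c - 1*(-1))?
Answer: -40116727/838 ≈ -47872.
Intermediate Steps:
t(c) = 9/(-2 + 5*c) (t(c) = 9/(-3 + (4*c + (c - 1*(-1)))) = 9/(-3 + (4*c + (c + 1))) = 9/(-3 + (4*c + (1 + c))) = 9/(-3 + (1 + 5*c)) = 9/(-2 + 5*c))
t(168) - 47872 = 9/(-2 + 5*168) - 47872 = 9/(-2 + 840) - 47872 = 9/838 - 47872 = -40116727/838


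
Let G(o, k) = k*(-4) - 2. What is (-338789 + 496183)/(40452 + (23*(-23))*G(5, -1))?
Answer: 78697/19697 ≈ 3.9954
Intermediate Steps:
G(o, k) = -2 - 4*k (G(o, k) = -4*k - 2 = -2 - 4*k)
(-338789 + 496183)/(40452 + (23*(-23))*G(5, -1)) = (-338789 + 496183)/(40452 + (23*(-23))*(-2 - 4*(-1))) = 157394/(40452 - 529*(-2 + 4)) = 157394/(40452 - 529*2) = 157394/(40452 - 1058) = 157394/39394 = 157394*(1/39394) = 78697/19697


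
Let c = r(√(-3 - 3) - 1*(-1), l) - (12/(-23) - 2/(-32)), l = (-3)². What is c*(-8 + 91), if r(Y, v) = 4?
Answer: 136203/368 ≈ 370.12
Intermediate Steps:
l = 9
c = 1641/368 (c = 4 - (12/(-23) - 2/(-32)) = 4 - (12*(-1/23) - 2*(-1/32)) = 4 - (-12/23 + 1/16) = 4 - 1*(-169/368) = 4 + 169/368 = 1641/368 ≈ 4.4592)
c*(-8 + 91) = 1641*(-8 + 91)/368 = (1641/368)*83 = 136203/368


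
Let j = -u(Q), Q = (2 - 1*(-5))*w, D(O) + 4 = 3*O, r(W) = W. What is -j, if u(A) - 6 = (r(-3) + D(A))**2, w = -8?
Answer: 30631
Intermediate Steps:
D(O) = -4 + 3*O
Q = -56 (Q = (2 - 1*(-5))*(-8) = (2 + 5)*(-8) = 7*(-8) = -56)
u(A) = 6 + (-7 + 3*A)**2 (u(A) = 6 + (-3 + (-4 + 3*A))**2 = 6 + (-7 + 3*A)**2)
j = -30631 (j = -(6 + (-7 + 3*(-56))**2) = -(6 + (-7 - 168)**2) = -(6 + (-175)**2) = -(6 + 30625) = -1*30631 = -30631)
-j = -1*(-30631) = 30631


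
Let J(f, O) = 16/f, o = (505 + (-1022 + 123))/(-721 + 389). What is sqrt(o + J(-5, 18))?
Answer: I*sqrt(1386930)/830 ≈ 1.4189*I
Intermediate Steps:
o = 197/166 (o = (505 - 899)/(-332) = -394*(-1/332) = 197/166 ≈ 1.1867)
sqrt(o + J(-5, 18)) = sqrt(197/166 + 16/(-5)) = sqrt(197/166 + 16*(-1/5)) = sqrt(197/166 - 16/5) = sqrt(-1671/830) = I*sqrt(1386930)/830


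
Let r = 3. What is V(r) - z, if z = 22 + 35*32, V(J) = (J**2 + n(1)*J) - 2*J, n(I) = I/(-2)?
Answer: -2281/2 ≈ -1140.5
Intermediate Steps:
n(I) = -I/2 (n(I) = I*(-1/2) = -I/2)
V(J) = J**2 - 5*J/2 (V(J) = (J**2 + (-1/2*1)*J) - 2*J = (J**2 - J/2) - 2*J = J**2 - 5*J/2)
z = 1142 (z = 22 + 1120 = 1142)
V(r) - z = (1/2)*3*(-5 + 2*3) - 1*1142 = (1/2)*3*(-5 + 6) - 1142 = (1/2)*3*1 - 1142 = 3/2 - 1142 = -2281/2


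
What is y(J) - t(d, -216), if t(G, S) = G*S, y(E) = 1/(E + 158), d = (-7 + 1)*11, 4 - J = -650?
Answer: -11575871/812 ≈ -14256.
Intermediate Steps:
J = 654 (J = 4 - 1*(-650) = 4 + 650 = 654)
d = -66 (d = -6*11 = -66)
y(E) = 1/(158 + E)
y(J) - t(d, -216) = 1/(158 + 654) - (-66)*(-216) = 1/812 - 1*14256 = 1/812 - 14256 = -11575871/812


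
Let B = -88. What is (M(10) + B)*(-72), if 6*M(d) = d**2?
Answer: 5136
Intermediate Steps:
M(d) = d**2/6
(M(10) + B)*(-72) = ((1/6)*10**2 - 88)*(-72) = ((1/6)*100 - 88)*(-72) = (50/3 - 88)*(-72) = -214/3*(-72) = 5136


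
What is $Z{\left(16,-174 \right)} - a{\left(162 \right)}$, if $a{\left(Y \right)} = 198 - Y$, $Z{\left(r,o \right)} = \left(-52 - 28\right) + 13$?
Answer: $-103$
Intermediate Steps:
$Z{\left(r,o \right)} = -67$ ($Z{\left(r,o \right)} = -80 + 13 = -67$)
$Z{\left(16,-174 \right)} - a{\left(162 \right)} = -67 - \left(198 - 162\right) = -67 - 36 = -103$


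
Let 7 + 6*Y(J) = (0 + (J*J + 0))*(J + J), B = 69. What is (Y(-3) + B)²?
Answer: 124609/36 ≈ 3461.4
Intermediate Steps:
Y(J) = -7/6 + J³/3 (Y(J) = -7/6 + ((0 + (J*J + 0))*(J + J))/6 = -7/6 + ((0 + (J² + 0))*(2*J))/6 = -7/6 + ((0 + J²)*(2*J))/6 = -7/6 + (J²*(2*J))/6 = -7/6 + (2*J³)/6 = -7/6 + J³/3)
(Y(-3) + B)² = ((-7/6 + (⅓)*(-3)³) + 69)² = ((-7/6 + (⅓)*(-27)) + 69)² = ((-7/6 - 9) + 69)² = (-61/6 + 69)² = (353/6)² = 124609/36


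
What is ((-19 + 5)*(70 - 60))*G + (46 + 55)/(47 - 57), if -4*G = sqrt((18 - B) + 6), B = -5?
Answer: -101/10 + 35*sqrt(29) ≈ 178.38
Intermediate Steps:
G = -sqrt(29)/4 (G = -sqrt((18 - 1*(-5)) + 6)/4 = -sqrt((18 + 5) + 6)/4 = -sqrt(23 + 6)/4 = -sqrt(29)/4 ≈ -1.3463)
((-19 + 5)*(70 - 60))*G + (46 + 55)/(47 - 57) = ((-19 + 5)*(70 - 60))*(-sqrt(29)/4) + (46 + 55)/(47 - 57) = (-14*10)*(-sqrt(29)/4) + 101/(-10) = -(-35)*sqrt(29) + 101*(-1/10) = 35*sqrt(29) - 101/10 = -101/10 + 35*sqrt(29)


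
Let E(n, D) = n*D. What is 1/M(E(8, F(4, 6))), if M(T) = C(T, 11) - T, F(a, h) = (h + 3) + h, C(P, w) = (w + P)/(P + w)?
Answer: -1/119 ≈ -0.0084034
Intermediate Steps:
C(P, w) = 1 (C(P, w) = (P + w)/(P + w) = 1)
F(a, h) = 3 + 2*h (F(a, h) = (3 + h) + h = 3 + 2*h)
E(n, D) = D*n
M(T) = 1 - T
1/M(E(8, F(4, 6))) = 1/(1 - (3 + 2*6)*8) = 1/(1 - (3 + 12)*8) = 1/(1 - 15*8) = 1/(1 - 1*120) = 1/(1 - 120) = 1/(-119) = -1/119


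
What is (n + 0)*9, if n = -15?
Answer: -135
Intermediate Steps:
(n + 0)*9 = (-15 + 0)*9 = -15*9 = -135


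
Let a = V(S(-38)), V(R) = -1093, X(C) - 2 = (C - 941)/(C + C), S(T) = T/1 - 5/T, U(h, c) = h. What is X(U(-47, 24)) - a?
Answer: 51959/47 ≈ 1105.5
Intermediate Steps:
S(T) = T - 5/T (S(T) = T*1 - 5/T = T - 5/T)
X(C) = 2 + (-941 + C)/(2*C) (X(C) = 2 + (C - 941)/(C + C) = 2 + (-941 + C)/((2*C)) = 2 + (-941 + C)*(1/(2*C)) = 2 + (-941 + C)/(2*C))
a = -1093
X(U(-47, 24)) - a = (½)*(-941 + 5*(-47))/(-47) - 1*(-1093) = (½)*(-1/47)*(-941 - 235) + 1093 = (½)*(-1/47)*(-1176) + 1093 = 588/47 + 1093 = 51959/47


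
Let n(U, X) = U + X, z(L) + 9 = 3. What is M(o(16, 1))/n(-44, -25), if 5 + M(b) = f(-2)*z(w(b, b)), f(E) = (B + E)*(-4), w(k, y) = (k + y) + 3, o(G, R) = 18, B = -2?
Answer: 101/69 ≈ 1.4638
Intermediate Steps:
w(k, y) = 3 + k + y
z(L) = -6 (z(L) = -9 + 3 = -6)
f(E) = 8 - 4*E (f(E) = (-2 + E)*(-4) = 8 - 4*E)
M(b) = -101 (M(b) = -5 + (8 - 4*(-2))*(-6) = -5 + (8 + 8)*(-6) = -5 + 16*(-6) = -5 - 96 = -101)
M(o(16, 1))/n(-44, -25) = -101/(-44 - 25) = -101/(-69) = -101*(-1/69) = 101/69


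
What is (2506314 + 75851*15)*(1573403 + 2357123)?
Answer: 14323147255554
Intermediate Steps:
(2506314 + 75851*15)*(1573403 + 2357123) = (2506314 + 1137765)*3930526 = 3644079*3930526 = 14323147255554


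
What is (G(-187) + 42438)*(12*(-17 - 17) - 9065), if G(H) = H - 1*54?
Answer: -399732181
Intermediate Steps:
G(H) = -54 + H (G(H) = H - 54 = -54 + H)
(G(-187) + 42438)*(12*(-17 - 17) - 9065) = ((-54 - 187) + 42438)*(12*(-17 - 17) - 9065) = (-241 + 42438)*(12*(-34) - 9065) = 42197*(-408 - 9065) = 42197*(-9473) = -399732181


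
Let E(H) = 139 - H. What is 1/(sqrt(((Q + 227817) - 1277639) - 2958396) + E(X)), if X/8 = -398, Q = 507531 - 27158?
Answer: 3323/14570174 - I*sqrt(3527845)/14570174 ≈ 0.00022807 - 0.00012891*I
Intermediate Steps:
Q = 480373
X = -3184 (X = 8*(-398) = -3184)
1/(sqrt(((Q + 227817) - 1277639) - 2958396) + E(X)) = 1/(sqrt(((480373 + 227817) - 1277639) - 2958396) + (139 - 1*(-3184))) = 1/(sqrt((708190 - 1277639) - 2958396) + (139 + 3184)) = 1/(sqrt(-569449 - 2958396) + 3323) = 1/(sqrt(-3527845) + 3323) = 1/(I*sqrt(3527845) + 3323) = 1/(3323 + I*sqrt(3527845))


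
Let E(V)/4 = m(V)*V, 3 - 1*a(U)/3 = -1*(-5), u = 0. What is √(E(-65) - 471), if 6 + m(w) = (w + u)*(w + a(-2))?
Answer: I*√1198811 ≈ 1094.9*I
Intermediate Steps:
a(U) = -6 (a(U) = 9 - (-3)*(-5) = 9 - 3*5 = 9 - 15 = -6)
m(w) = -6 + w*(-6 + w) (m(w) = -6 + (w + 0)*(w - 6) = -6 + w*(-6 + w))
E(V) = 4*V*(-6 + V² - 6*V) (E(V) = 4*((-6 + V² - 6*V)*V) = 4*(V*(-6 + V² - 6*V)) = 4*V*(-6 + V² - 6*V))
√(E(-65) - 471) = √(4*(-65)*(-6 + (-65)² - 6*(-65)) - 471) = √(4*(-65)*(-6 + 4225 + 390) - 471) = √(4*(-65)*4609 - 471) = √(-1198340 - 471) = √(-1198811) = I*√1198811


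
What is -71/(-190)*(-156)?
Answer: -5538/95 ≈ -58.295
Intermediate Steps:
-71/(-190)*(-156) = -71*(-1/190)*(-156) = (71/190)*(-156) = -5538/95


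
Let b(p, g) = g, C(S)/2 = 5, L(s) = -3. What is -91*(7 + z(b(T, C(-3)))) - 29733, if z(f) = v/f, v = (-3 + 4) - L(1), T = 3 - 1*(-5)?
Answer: -152032/5 ≈ -30406.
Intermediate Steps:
C(S) = 10 (C(S) = 2*5 = 10)
T = 8 (T = 3 + 5 = 8)
v = 4 (v = (-3 + 4) - 1*(-3) = 1 + 3 = 4)
z(f) = 4/f
-91*(7 + z(b(T, C(-3)))) - 29733 = -91*(7 + 4/10) - 29733 = -91*(7 + 4*(1/10)) - 29733 = -91*(7 + 2/5) - 29733 = -91*37/5 - 29733 = -3367/5 - 29733 = -152032/5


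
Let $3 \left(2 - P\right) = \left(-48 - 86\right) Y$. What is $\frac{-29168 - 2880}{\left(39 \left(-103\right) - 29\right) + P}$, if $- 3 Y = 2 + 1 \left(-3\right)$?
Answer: $\frac{144216}{18131} \approx 7.9541$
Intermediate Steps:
$Y = \frac{1}{3}$ ($Y = - \frac{2 + 1 \left(-3\right)}{3} = - \frac{2 - 3}{3} = \left(- \frac{1}{3}\right) \left(-1\right) = \frac{1}{3} \approx 0.33333$)
$P = \frac{152}{9}$ ($P = 2 - \frac{\left(-48 - 86\right) \frac{1}{3}}{3} = 2 - \frac{\left(-134\right) \frac{1}{3}}{3} = 2 - - \frac{134}{9} = 2 + \frac{134}{9} = \frac{152}{9} \approx 16.889$)
$\frac{-29168 - 2880}{\left(39 \left(-103\right) - 29\right) + P} = \frac{-29168 - 2880}{\left(39 \left(-103\right) - 29\right) + \frac{152}{9}} = - \frac{32048}{\left(-4017 - 29\right) + \frac{152}{9}} = - \frac{32048}{-4046 + \frac{152}{9}} = - \frac{32048}{- \frac{36262}{9}} = \left(-32048\right) \left(- \frac{9}{36262}\right) = \frac{144216}{18131}$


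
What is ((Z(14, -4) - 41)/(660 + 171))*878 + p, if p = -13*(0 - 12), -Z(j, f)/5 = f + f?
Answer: 128758/831 ≈ 154.94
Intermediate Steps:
Z(j, f) = -10*f (Z(j, f) = -5*(f + f) = -10*f)
p = 156 (p = -13*(-12) = 156)
((Z(14, -4) - 41)/(660 + 171))*878 + p = ((-10*(-4) - 41)/(660 + 171))*878 + 156 = ((40 - 41)/831)*878 + 156 = -1*1/831*878 + 156 = -1/831*878 + 156 = -878/831 + 156 = 128758/831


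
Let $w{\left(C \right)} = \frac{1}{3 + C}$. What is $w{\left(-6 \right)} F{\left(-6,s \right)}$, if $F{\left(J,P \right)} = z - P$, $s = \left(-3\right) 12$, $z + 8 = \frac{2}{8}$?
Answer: $- \frac{113}{12} \approx -9.4167$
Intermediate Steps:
$z = - \frac{31}{4}$ ($z = -8 + \frac{2}{8} = -8 + 2 \cdot \frac{1}{8} = -8 + \frac{1}{4} = - \frac{31}{4} \approx -7.75$)
$s = -36$
$F{\left(J,P \right)} = - \frac{31}{4} - P$
$w{\left(-6 \right)} F{\left(-6,s \right)} = \frac{- \frac{31}{4} - -36}{3 - 6} = \frac{- \frac{31}{4} + 36}{-3} = \left(- \frac{1}{3}\right) \frac{113}{4} = - \frac{113}{12}$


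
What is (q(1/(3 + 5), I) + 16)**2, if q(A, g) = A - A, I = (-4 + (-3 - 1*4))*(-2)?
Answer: 256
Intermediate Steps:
I = 22 (I = (-4 + (-3 - 4))*(-2) = (-4 - 7)*(-2) = -11*(-2) = 22)
q(A, g) = 0
(q(1/(3 + 5), I) + 16)**2 = (0 + 16)**2 = 16**2 = 256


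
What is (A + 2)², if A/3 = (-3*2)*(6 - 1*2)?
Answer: 4900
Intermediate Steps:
A = -72 (A = 3*((-3*2)*(6 - 1*2)) = 3*(-6*(6 - 2)) = 3*(-6*4) = 3*(-24) = -72)
(A + 2)² = (-72 + 2)² = (-70)² = 4900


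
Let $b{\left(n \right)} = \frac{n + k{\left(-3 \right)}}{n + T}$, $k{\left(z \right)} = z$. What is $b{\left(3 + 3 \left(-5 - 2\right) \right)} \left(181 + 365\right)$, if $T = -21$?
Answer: $294$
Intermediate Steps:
$b{\left(n \right)} = \frac{-3 + n}{-21 + n}$ ($b{\left(n \right)} = \frac{n - 3}{n - 21} = \frac{-3 + n}{-21 + n}$)
$b{\left(3 + 3 \left(-5 - 2\right) \right)} \left(181 + 365\right) = \frac{-3 + \left(3 + 3 \left(-5 - 2\right)\right)}{-21 + \left(3 + 3 \left(-5 - 2\right)\right)} \left(181 + 365\right) = \frac{-3 + \left(3 + 3 \left(-5 - 2\right)\right)}{-21 + \left(3 + 3 \left(-5 - 2\right)\right)} 546 = \frac{-3 + \left(3 + 3 \left(-7\right)\right)}{-21 + \left(3 + 3 \left(-7\right)\right)} 546 = \frac{-3 + \left(3 - 21\right)}{-21 + \left(3 - 21\right)} 546 = \frac{-3 - 18}{-21 - 18} \cdot 546 = \frac{1}{-39} \left(-21\right) 546 = \left(- \frac{1}{39}\right) \left(-21\right) 546 = \frac{7}{13} \cdot 546 = 294$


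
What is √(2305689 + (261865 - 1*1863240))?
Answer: √704314 ≈ 839.23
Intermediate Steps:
√(2305689 + (261865 - 1*1863240)) = √(2305689 + (261865 - 1863240)) = √(2305689 - 1601375) = √704314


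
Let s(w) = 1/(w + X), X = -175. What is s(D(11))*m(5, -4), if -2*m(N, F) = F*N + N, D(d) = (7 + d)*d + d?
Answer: 15/68 ≈ 0.22059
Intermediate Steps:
D(d) = d + d*(7 + d) (D(d) = d*(7 + d) + d = d + d*(7 + d))
m(N, F) = -N/2 - F*N/2 (m(N, F) = -(F*N + N)/2 = -(N + F*N)/2 = -N/2 - F*N/2)
s(w) = 1/(-175 + w) (s(w) = 1/(w - 175) = 1/(-175 + w))
s(D(11))*m(5, -4) = (-½*5*(1 - 4))/(-175 + 11*(8 + 11)) = (-½*5*(-3))/(-175 + 11*19) = (15/2)/(-175 + 209) = (15/2)/34 = (1/34)*(15/2) = 15/68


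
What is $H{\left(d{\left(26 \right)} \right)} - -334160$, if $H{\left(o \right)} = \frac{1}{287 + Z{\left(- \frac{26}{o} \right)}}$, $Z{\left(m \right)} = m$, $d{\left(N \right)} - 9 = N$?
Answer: $\frac{3347949075}{10019} \approx 3.3416 \cdot 10^{5}$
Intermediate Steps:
$d{\left(N \right)} = 9 + N$
$H{\left(o \right)} = \frac{1}{287 - \frac{26}{o}}$
$H{\left(d{\left(26 \right)} \right)} - -334160 = \frac{9 + 26}{-26 + 287 \left(9 + 26\right)} - -334160 = \frac{35}{-26 + 287 \cdot 35} + 334160 = \frac{35}{-26 + 10045} + 334160 = \frac{35}{10019} + 334160 = \frac{3347949075}{10019}$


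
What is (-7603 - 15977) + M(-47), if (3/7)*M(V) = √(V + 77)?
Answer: -23580 + 7*√30/3 ≈ -23567.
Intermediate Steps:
M(V) = 7*√(77 + V)/3 (M(V) = 7*√(V + 77)/3 = 7*√(77 + V)/3)
(-7603 - 15977) + M(-47) = (-7603 - 15977) + 7*√(77 - 47)/3 = -23580 + 7*√30/3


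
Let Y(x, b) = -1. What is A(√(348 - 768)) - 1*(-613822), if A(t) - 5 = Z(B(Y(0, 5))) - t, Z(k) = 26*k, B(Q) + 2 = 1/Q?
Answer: 613749 - 2*I*√105 ≈ 6.1375e+5 - 20.494*I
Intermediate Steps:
B(Q) = -2 + 1/Q
A(t) = -73 - t (A(t) = 5 + (26*(-2 + 1/(-1)) - t) = 5 + (26*(-2 - 1) - t) = 5 + (26*(-3) - t) = 5 + (-78 - t) = -73 - t)
A(√(348 - 768)) - 1*(-613822) = (-73 - √(348 - 768)) - 1*(-613822) = (-73 - √(-420)) + 613822 = (-73 - 2*I*√105) + 613822 = 613749 - 2*I*√105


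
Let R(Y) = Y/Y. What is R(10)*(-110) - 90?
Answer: -200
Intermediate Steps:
R(Y) = 1
R(10)*(-110) - 90 = 1*(-110) - 90 = -110 - 90 = -200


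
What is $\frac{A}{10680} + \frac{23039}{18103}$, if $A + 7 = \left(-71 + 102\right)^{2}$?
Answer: $\frac{43887797}{32223340} \approx 1.362$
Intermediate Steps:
$A = 954$ ($A = -7 + \left(-71 + 102\right)^{2} = -7 + 31^{2} = -7 + 961 = 954$)
$\frac{A}{10680} + \frac{23039}{18103} = \frac{954}{10680} + \frac{23039}{18103} = 954 \cdot \frac{1}{10680} + 23039 \cdot \frac{1}{18103} = \frac{159}{1780} + \frac{23039}{18103} = \frac{43887797}{32223340}$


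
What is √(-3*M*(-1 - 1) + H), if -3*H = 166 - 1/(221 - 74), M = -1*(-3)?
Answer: I*√16463/21 ≈ 6.1099*I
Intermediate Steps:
M = 3
H = -24401/441 (H = -(166 - 1/(221 - 74))/3 = -(166 - 1/147)/3 = -⅓*24401/147 = -24401/441 ≈ -55.331)
√(-3*M*(-1 - 1) + H) = √(-9*(-1 - 1) - 24401/441) = √(-9*(-2) - 24401/441) = √(-3*(-6) - 24401/441) = √(18 - 24401/441) = √(-16463/441) = I*√16463/21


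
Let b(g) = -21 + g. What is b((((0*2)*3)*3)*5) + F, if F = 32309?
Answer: 32288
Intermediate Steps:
b((((0*2)*3)*3)*5) + F = (-21 + (((0*2)*3)*3)*5) + 32309 = (-21 + ((0*3)*3)*5) + 32309 = (-21 + (0*3)*5) + 32309 = (-21 + 0*5) + 32309 = (-21 + 0) + 32309 = -21 + 32309 = 32288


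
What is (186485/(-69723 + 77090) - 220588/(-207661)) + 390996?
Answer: 598201118896033/1529838587 ≈ 3.9102e+5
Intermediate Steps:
(186485/(-69723 + 77090) - 220588/(-207661)) + 390996 = (186485/7367 - 220588*(-1/207661)) + 390996 = (186485*(1/7367) + 220588/207661) + 390996 = (186485/7367 + 220588/207661) + 390996 = 40350733381/1529838587 + 390996 = 598201118896033/1529838587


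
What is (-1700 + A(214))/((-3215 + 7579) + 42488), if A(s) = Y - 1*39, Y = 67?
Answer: -418/11713 ≈ -0.035687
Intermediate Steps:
A(s) = 28 (A(s) = 67 - 1*39 = 67 - 39 = 28)
(-1700 + A(214))/((-3215 + 7579) + 42488) = (-1700 + 28)/((-3215 + 7579) + 42488) = -1672/(4364 + 42488) = -1672/46852 = -1672*1/46852 = -418/11713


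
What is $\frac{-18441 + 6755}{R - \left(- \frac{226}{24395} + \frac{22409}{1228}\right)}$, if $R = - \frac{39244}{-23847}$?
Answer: $\frac{8348314910756520}{11854128111229} \approx 704.25$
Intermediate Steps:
$R = \frac{39244}{23847}$ ($R = \left(-39244\right) \left(- \frac{1}{23847}\right) = \frac{39244}{23847} \approx 1.6457$)
$\frac{-18441 + 6755}{R - \left(- \frac{226}{24395} + \frac{22409}{1228}\right)} = \frac{-18441 + 6755}{\frac{39244}{23847} - \left(- \frac{226}{24395} + \frac{22409}{1228}\right)} = - \frac{11686}{\frac{39244}{23847} - \frac{546390027}{29957060}} = - \frac{11686}{- \frac{11854128111229}{714386009820}} = \left(-11686\right) \left(- \frac{714386009820}{11854128111229}\right) = \frac{8348314910756520}{11854128111229}$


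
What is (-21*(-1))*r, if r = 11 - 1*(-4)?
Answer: 315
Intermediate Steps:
r = 15 (r = 11 + 4 = 15)
(-21*(-1))*r = -21*(-1)*15 = 21*15 = 315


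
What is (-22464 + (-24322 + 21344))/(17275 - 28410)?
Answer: 25442/11135 ≈ 2.2849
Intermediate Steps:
(-22464 + (-24322 + 21344))/(17275 - 28410) = (-22464 - 2978)/(-11135) = -25442*(-1/11135) = 25442/11135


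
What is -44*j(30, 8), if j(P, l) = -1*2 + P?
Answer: -1232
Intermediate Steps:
j(P, l) = -2 + P
-44*j(30, 8) = -44*(-2 + 30) = -44*28 = -1232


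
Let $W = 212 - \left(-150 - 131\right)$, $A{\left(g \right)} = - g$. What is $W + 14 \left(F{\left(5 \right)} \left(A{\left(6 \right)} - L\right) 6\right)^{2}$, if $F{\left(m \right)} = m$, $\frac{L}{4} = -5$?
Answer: $2470093$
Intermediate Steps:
$L = -20$ ($L = 4 \left(-5\right) = -20$)
$W = 493$ ($W = 212 - -281 = 212 + 281 = 493$)
$W + 14 \left(F{\left(5 \right)} \left(A{\left(6 \right)} - L\right) 6\right)^{2} = 493 + 14 \left(5 \left(\left(-1\right) 6 - -20\right) 6\right)^{2} = 493 + 14 \left(5 \left(-6 + 20\right) 6\right)^{2} = 493 + 14 \left(5 \cdot 14 \cdot 6\right)^{2} = 493 + 14 \left(70 \cdot 6\right)^{2} = 493 + 14 \cdot 420^{2} = 493 + 14 \cdot 176400 = 493 + 2469600 = 2470093$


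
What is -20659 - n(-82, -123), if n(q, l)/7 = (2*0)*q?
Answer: -20659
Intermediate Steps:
n(q, l) = 0 (n(q, l) = 7*((2*0)*q) = 7*(0*q) = 7*0 = 0)
-20659 - n(-82, -123) = -20659 - 1*0 = -20659 + 0 = -20659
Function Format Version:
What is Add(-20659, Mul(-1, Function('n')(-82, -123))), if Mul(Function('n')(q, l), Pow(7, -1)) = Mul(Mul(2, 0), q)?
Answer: -20659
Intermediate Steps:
Function('n')(q, l) = 0 (Function('n')(q, l) = Mul(7, Mul(Mul(2, 0), q)) = Mul(7, Mul(0, q)) = Mul(7, 0) = 0)
Add(-20659, Mul(-1, Function('n')(-82, -123))) = Add(-20659, Mul(-1, 0)) = Add(-20659, 0) = -20659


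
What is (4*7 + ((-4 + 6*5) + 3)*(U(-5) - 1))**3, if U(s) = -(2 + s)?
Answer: 636056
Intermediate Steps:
U(s) = -2 - s
(4*7 + ((-4 + 6*5) + 3)*(U(-5) - 1))**3 = (4*7 + ((-4 + 6*5) + 3)*((-2 - 1*(-5)) - 1))**3 = (28 + ((-4 + 30) + 3)*((-2 + 5) - 1))**3 = (28 + (26 + 3)*(3 - 1))**3 = (28 + 29*2)**3 = (28 + 58)**3 = 86**3 = 636056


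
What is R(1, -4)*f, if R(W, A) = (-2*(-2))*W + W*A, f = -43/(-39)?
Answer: 0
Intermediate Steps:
f = 43/39 (f = -43*(-1/39) = 43/39 ≈ 1.1026)
R(W, A) = 4*W + A*W
R(1, -4)*f = (1*(4 - 4))*(43/39) = (1*0)*(43/39) = 0*(43/39) = 0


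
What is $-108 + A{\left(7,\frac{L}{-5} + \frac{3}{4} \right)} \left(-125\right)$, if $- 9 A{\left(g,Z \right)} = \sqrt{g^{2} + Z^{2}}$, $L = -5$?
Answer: $-108 + \frac{875 \sqrt{17}}{36} \approx -7.7856$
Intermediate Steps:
$A{\left(g,Z \right)} = - \frac{\sqrt{Z^{2} + g^{2}}}{9}$ ($A{\left(g,Z \right)} = - \frac{\sqrt{g^{2} + Z^{2}}}{9} = - \frac{\sqrt{Z^{2} + g^{2}}}{9}$)
$-108 + A{\left(7,\frac{L}{-5} + \frac{3}{4} \right)} \left(-125\right) = -108 + - \frac{\sqrt{\left(- \frac{5}{-5} + \frac{3}{4}\right)^{2} + 7^{2}}}{9} \left(-125\right) = -108 + - \frac{\sqrt{\left(\left(-5\right) \left(- \frac{1}{5}\right) + 3 \cdot \frac{1}{4}\right)^{2} + 49}}{9} \left(-125\right) = -108 + - \frac{\sqrt{\left(1 + \frac{3}{4}\right)^{2} + 49}}{9} \left(-125\right) = -108 + - \frac{\sqrt{\left(\frac{7}{4}\right)^{2} + 49}}{9} \left(-125\right) = -108 + - \frac{\sqrt{\frac{49}{16} + 49}}{9} \left(-125\right) = -108 + - \frac{\sqrt{\frac{833}{16}}}{9} \left(-125\right) = -108 + - \frac{\frac{7}{4} \sqrt{17}}{9} \left(-125\right) = -108 + - \frac{7 \sqrt{17}}{36} \left(-125\right) = -108 + \frac{875 \sqrt{17}}{36}$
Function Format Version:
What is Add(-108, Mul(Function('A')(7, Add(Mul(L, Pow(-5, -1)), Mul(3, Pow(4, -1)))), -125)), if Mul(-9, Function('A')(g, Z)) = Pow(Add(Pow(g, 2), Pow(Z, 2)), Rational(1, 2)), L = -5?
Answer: Add(-108, Mul(Rational(875, 36), Pow(17, Rational(1, 2)))) ≈ -7.7856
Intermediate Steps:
Function('A')(g, Z) = Mul(Rational(-1, 9), Pow(Add(Pow(Z, 2), Pow(g, 2)), Rational(1, 2))) (Function('A')(g, Z) = Mul(Rational(-1, 9), Pow(Add(Pow(g, 2), Pow(Z, 2)), Rational(1, 2))) = Mul(Rational(-1, 9), Pow(Add(Pow(Z, 2), Pow(g, 2)), Rational(1, 2))))
Add(-108, Mul(Function('A')(7, Add(Mul(L, Pow(-5, -1)), Mul(3, Pow(4, -1)))), -125)) = Add(-108, Mul(Mul(Rational(-1, 9), Pow(Add(Pow(Add(Mul(-5, Pow(-5, -1)), Mul(3, Pow(4, -1))), 2), Pow(7, 2)), Rational(1, 2))), -125)) = Add(-108, Mul(Mul(Rational(-1, 9), Pow(Add(Pow(Add(Mul(-5, Rational(-1, 5)), Mul(3, Rational(1, 4))), 2), 49), Rational(1, 2))), -125)) = Add(-108, Mul(Mul(Rational(-1, 9), Pow(Add(Pow(Add(1, Rational(3, 4)), 2), 49), Rational(1, 2))), -125)) = Add(-108, Mul(Mul(Rational(-1, 9), Pow(Add(Pow(Rational(7, 4), 2), 49), Rational(1, 2))), -125)) = Add(-108, Mul(Mul(Rational(-1, 9), Pow(Add(Rational(49, 16), 49), Rational(1, 2))), -125)) = Add(-108, Mul(Mul(Rational(-1, 9), Pow(Rational(833, 16), Rational(1, 2))), -125)) = Add(-108, Mul(Mul(Rational(-1, 9), Mul(Rational(7, 4), Pow(17, Rational(1, 2)))), -125)) = Add(-108, Mul(Mul(Rational(-7, 36), Pow(17, Rational(1, 2))), -125)) = Add(-108, Mul(Rational(875, 36), Pow(17, Rational(1, 2))))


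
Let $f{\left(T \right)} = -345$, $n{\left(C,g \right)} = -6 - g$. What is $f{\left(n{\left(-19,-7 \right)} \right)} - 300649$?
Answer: $-300994$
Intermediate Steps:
$f{\left(n{\left(-19,-7 \right)} \right)} - 300649 = -345 - 300649 = -300994$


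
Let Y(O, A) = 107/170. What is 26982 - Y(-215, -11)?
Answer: 4586833/170 ≈ 26981.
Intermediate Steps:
Y(O, A) = 107/170 (Y(O, A) = 107*(1/170) = 107/170)
26982 - Y(-215, -11) = 26982 - 1*107/170 = 26982 - 107/170 = 4586833/170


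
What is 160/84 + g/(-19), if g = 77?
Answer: -857/399 ≈ -2.1479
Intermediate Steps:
160/84 + g/(-19) = 160/84 + 77/(-19) = 160*(1/84) + 77*(-1/19) = 40/21 - 77/19 = -857/399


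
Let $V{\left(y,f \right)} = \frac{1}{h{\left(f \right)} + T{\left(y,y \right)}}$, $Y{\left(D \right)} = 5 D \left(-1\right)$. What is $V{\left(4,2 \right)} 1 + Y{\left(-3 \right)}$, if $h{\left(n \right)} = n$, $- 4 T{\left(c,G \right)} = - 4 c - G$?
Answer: $\frac{106}{7} \approx 15.143$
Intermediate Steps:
$T{\left(c,G \right)} = c + \frac{G}{4}$ ($T{\left(c,G \right)} = - \frac{- 4 c - G}{4} = - \frac{- G - 4 c}{4} = c + \frac{G}{4}$)
$Y{\left(D \right)} = - 5 D$
$V{\left(y,f \right)} = \frac{1}{f + \frac{5 y}{4}}$ ($V{\left(y,f \right)} = \frac{1}{f + \left(y + \frac{y}{4}\right)} = \frac{1}{f + \frac{5 y}{4}}$)
$V{\left(4,2 \right)} 1 + Y{\left(-3 \right)} = \frac{4}{4 \cdot 2 + 5 \cdot 4} \cdot 1 - -15 = \frac{4}{8 + 20} \cdot 1 + 15 = \frac{4}{28} \cdot 1 + 15 = 4 \cdot \frac{1}{28} \cdot 1 + 15 = \frac{1}{7} \cdot 1 + 15 = \frac{1}{7} + 15 = \frac{106}{7}$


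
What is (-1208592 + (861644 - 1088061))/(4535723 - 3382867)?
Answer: -1435009/1152856 ≈ -1.2447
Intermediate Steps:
(-1208592 + (861644 - 1088061))/(4535723 - 3382867) = (-1208592 - 226417)/1152856 = -1435009*1/1152856 = -1435009/1152856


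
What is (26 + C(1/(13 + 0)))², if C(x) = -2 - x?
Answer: 96721/169 ≈ 572.31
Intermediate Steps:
(26 + C(1/(13 + 0)))² = (26 + (-2 - 1/(13 + 0)))² = (26 + (-2 - 1/13))² = (26 - 27/13)² = (311/13)² = 96721/169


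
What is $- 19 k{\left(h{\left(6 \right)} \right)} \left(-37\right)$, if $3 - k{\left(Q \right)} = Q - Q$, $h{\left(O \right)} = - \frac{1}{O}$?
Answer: $2109$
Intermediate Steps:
$k{\left(Q \right)} = 3$ ($k{\left(Q \right)} = 3 - \left(Q - Q\right) = 3 - 0 = 3 + 0 = 3$)
$- 19 k{\left(h{\left(6 \right)} \right)} \left(-37\right) = \left(-19\right) 3 \left(-37\right) = \left(-57\right) \left(-37\right) = 2109$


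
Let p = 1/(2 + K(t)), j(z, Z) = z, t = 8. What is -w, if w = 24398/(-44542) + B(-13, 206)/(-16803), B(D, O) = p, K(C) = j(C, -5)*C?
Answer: 13528688873/24698494458 ≈ 0.54775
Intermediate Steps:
K(C) = C² (K(C) = C*C = C²)
p = 1/66 (p = 1/(2 + 8²) = 1/(2 + 64) = 1/66 ≈ 0.015152)
B(D, O) = 1/66
w = -13528688873/24698494458 (w = 24398/(-44542) + (1/66)/(-16803) = 24398*(-1/44542) + (1/66)*(-1/16803) = -12199/22271 - 1/1108998 = -13528688873/24698494458 ≈ -0.54775)
-w = -1*(-13528688873/24698494458) = 13528688873/24698494458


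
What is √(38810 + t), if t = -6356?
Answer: 3*√3606 ≈ 180.15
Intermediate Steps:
√(38810 + t) = √(38810 - 6356) = √32454 = 3*√3606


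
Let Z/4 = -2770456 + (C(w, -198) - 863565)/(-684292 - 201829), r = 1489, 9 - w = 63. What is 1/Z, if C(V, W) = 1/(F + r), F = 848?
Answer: -35099403/388965269727248 ≈ -9.0238e-8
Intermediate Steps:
w = -54 (w = 9 - 1*63 = 9 - 63 = -54)
C(V, W) = 1/2337 (C(V, W) = 1/(848 + 1489) = 1/2337)
Z = -388965269727248/35099403 (Z = 4*(-2770456 + (1/2337 - 863565)/(-684292 - 201829)) = 4*(-2770456 - 2018151404/2337/(-886121)) = 4*(-2770456 - 2018151404/2337*(-1/886121)) = 4*(-2770456 + 34205956/35099403) = 4*(-97241317431812/35099403) = -388965269727248/35099403 ≈ -1.1082e+7)
1/Z = 1/(-388965269727248/35099403) = -35099403/388965269727248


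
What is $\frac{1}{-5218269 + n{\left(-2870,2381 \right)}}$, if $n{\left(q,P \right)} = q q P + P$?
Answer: $\frac{1}{19606843012} \approx 5.1003 \cdot 10^{-11}$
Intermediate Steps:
$n{\left(q,P \right)} = P + P q^{2}$ ($n{\left(q,P \right)} = q^{2} P + P = P q^{2} + P = P + P q^{2}$)
$\frac{1}{-5218269 + n{\left(-2870,2381 \right)}} = \frac{1}{-5218269 + 2381 \left(1 + \left(-2870\right)^{2}\right)} = \frac{1}{-5218269 + 2381 \left(1 + 8236900\right)} = \frac{1}{-5218269 + 2381 \cdot 8236901} = \frac{1}{-5218269 + 19612061281} = \frac{1}{19606843012}$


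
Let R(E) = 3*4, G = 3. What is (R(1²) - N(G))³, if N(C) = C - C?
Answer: 1728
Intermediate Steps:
N(C) = 0
R(E) = 12
(R(1²) - N(G))³ = (12 - 1*0)³ = (12 + 0)³ = 12³ = 1728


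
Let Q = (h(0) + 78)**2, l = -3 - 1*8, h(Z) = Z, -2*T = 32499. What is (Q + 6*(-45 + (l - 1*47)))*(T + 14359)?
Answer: -10333473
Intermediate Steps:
T = -32499/2 (T = -1/2*32499 = -32499/2 ≈ -16250.)
l = -11 (l = -3 - 8 = -11)
Q = 6084 (Q = (0 + 78)**2 = 78**2 = 6084)
(Q + 6*(-45 + (l - 1*47)))*(T + 14359) = (6084 + 6*(-45 + (-11 - 1*47)))*(-32499/2 + 14359) = (6084 + 6*(-45 + (-11 - 47)))*(-3781/2) = (6084 + 6*(-45 - 58))*(-3781/2) = (6084 + 6*(-103))*(-3781/2) = (6084 - 618)*(-3781/2) = 5466*(-3781/2) = -10333473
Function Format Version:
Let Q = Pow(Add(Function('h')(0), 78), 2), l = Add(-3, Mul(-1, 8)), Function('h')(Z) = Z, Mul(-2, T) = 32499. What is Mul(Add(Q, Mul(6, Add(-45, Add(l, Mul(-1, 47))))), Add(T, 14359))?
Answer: -10333473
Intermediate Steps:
T = Rational(-32499, 2) (T = Mul(Rational(-1, 2), 32499) = Rational(-32499, 2) ≈ -16250.)
l = -11 (l = Add(-3, -8) = -11)
Q = 6084 (Q = Pow(Add(0, 78), 2) = Pow(78, 2) = 6084)
Mul(Add(Q, Mul(6, Add(-45, Add(l, Mul(-1, 47))))), Add(T, 14359)) = Mul(Add(6084, Mul(6, Add(-45, Add(-11, Mul(-1, 47))))), Add(Rational(-32499, 2), 14359)) = Mul(Add(6084, Mul(6, Add(-45, Add(-11, -47)))), Rational(-3781, 2)) = Mul(Add(6084, Mul(6, Add(-45, -58))), Rational(-3781, 2)) = Mul(Add(6084, Mul(6, -103)), Rational(-3781, 2)) = Mul(Add(6084, -618), Rational(-3781, 2)) = Mul(5466, Rational(-3781, 2)) = -10333473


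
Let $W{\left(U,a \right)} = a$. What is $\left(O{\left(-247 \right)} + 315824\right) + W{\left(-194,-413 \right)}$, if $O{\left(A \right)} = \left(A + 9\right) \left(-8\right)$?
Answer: $317315$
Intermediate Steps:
$O{\left(A \right)} = -72 - 8 A$ ($O{\left(A \right)} = \left(9 + A\right) \left(-8\right) = -72 - 8 A$)
$\left(O{\left(-247 \right)} + 315824\right) + W{\left(-194,-413 \right)} = \left(\left(-72 - -1976\right) + 315824\right) - 413 = \left(\left(-72 + 1976\right) + 315824\right) - 413 = \left(1904 + 315824\right) - 413 = 317728 - 413 = 317315$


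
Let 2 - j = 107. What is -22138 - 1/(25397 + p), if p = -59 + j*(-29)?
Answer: -628342855/28383 ≈ -22138.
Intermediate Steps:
j = -105 (j = 2 - 1*107 = 2 - 107 = -105)
p = 2986 (p = -59 - 105*(-29) = -59 + 3045 = 2986)
-22138 - 1/(25397 + p) = -22138 - 1/(25397 + 2986) = -22138 - 1/28383 = -628342855/28383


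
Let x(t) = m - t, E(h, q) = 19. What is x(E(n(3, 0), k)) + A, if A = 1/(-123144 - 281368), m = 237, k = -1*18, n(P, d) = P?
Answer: 88183615/404512 ≈ 218.00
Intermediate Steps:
k = -18
A = -1/404512 (A = 1/(-404512) = -1/404512 ≈ -2.4721e-6)
x(t) = 237 - t
x(E(n(3, 0), k)) + A = (237 - 1*19) - 1/404512 = (237 - 19) - 1/404512 = 218 - 1/404512 = 88183615/404512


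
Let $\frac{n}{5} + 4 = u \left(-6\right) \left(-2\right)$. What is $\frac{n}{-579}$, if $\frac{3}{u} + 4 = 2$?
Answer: $\frac{110}{579} \approx 0.18998$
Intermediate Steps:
$u = - \frac{3}{2}$ ($u = \frac{3}{-4 + 2} = \frac{3}{-2} = 3 \left(- \frac{1}{2}\right) = - \frac{3}{2} \approx -1.5$)
$n = -110$ ($n = -20 + 5 \left(- \frac{3}{2}\right) \left(-6\right) \left(-2\right) = -20 + 5 \cdot 9 \left(-2\right) = -20 + 5 \left(-18\right) = -20 - 90 = -110$)
$\frac{n}{-579} = - \frac{110}{-579} = \left(-110\right) \left(- \frac{1}{579}\right) = \frac{110}{579}$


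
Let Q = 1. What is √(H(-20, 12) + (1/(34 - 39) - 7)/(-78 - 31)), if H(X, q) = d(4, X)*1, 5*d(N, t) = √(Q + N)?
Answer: √(19620 + 59405*√5)/545 ≈ 0.71643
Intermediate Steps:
d(N, t) = √(1 + N)/5
H(X, q) = √5/5 (H(X, q) = (√(1 + 4)/5)*1 = (√5/5)*1 = √5/5)
√(H(-20, 12) + (1/(34 - 39) - 7)/(-78 - 31)) = √(√5/5 + (1/(34 - 39) - 7)/(-78 - 31)) = √(√5/5 + (1/(-5) - 7)/(-109)) = √(√5/5 + (-⅕ - 7)*(-1/109)) = √(√5/5 - 36/5*(-1/109)) = √(√5/5 + 36/545) = √(36/545 + √5/5)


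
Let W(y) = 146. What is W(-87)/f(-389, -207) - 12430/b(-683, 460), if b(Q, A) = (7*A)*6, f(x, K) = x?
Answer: -765599/751548 ≈ -1.0187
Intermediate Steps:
b(Q, A) = 42*A
W(-87)/f(-389, -207) - 12430/b(-683, 460) = 146/(-389) - 12430/(42*460) = 146*(-1/389) - 12430/19320 = -146/389 - 12430*1/19320 = -146/389 - 1243/1932 = -765599/751548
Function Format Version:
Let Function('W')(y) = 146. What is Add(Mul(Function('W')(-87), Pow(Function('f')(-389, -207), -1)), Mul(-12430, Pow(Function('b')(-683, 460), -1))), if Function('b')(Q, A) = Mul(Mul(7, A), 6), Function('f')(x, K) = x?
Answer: Rational(-765599, 751548) ≈ -1.0187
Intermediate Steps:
Function('b')(Q, A) = Mul(42, A)
Add(Mul(Function('W')(-87), Pow(Function('f')(-389, -207), -1)), Mul(-12430, Pow(Function('b')(-683, 460), -1))) = Add(Mul(146, Pow(-389, -1)), Mul(-12430, Pow(Mul(42, 460), -1))) = Add(Mul(146, Rational(-1, 389)), Mul(-12430, Pow(19320, -1))) = Add(Rational(-146, 389), Mul(-12430, Rational(1, 19320))) = Add(Rational(-146, 389), Rational(-1243, 1932)) = Rational(-765599, 751548)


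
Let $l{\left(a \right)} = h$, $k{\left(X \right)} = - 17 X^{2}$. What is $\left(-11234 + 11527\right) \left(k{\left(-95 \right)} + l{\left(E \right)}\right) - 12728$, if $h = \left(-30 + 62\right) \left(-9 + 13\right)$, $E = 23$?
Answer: $-44928749$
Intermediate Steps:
$h = 128$ ($h = 32 \cdot 4 = 128$)
$l{\left(a \right)} = 128$
$\left(-11234 + 11527\right) \left(k{\left(-95 \right)} + l{\left(E \right)}\right) - 12728 = \left(-11234 + 11527\right) \left(- 17 \left(-95\right)^{2} + 128\right) - 12728 = 293 \left(\left(-17\right) 9025 + 128\right) - 12728 = 293 \left(-153425 + 128\right) - 12728 = 293 \left(-153297\right) - 12728 = -44916021 - 12728 = -44928749$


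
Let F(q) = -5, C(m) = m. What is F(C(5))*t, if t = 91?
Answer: -455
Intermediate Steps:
F(C(5))*t = -5*91 = -455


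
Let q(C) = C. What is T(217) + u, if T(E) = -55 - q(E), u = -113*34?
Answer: -4114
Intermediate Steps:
u = -3842
T(E) = -55 - E
T(217) + u = (-55 - 1*217) - 3842 = (-55 - 217) - 3842 = -272 - 3842 = -4114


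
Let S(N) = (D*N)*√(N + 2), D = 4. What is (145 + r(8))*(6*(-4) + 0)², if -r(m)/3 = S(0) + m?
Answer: 69696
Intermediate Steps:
S(N) = 4*N*√(2 + N) (S(N) = (4*N)*√(N + 2) = (4*N)*√(2 + N) = 4*N*√(2 + N))
r(m) = -3*m (r(m) = -3*(4*0*√(2 + 0) + m) = -3*(4*0*√2 + m) = -3*(0 + m) = -3*m)
(145 + r(8))*(6*(-4) + 0)² = (145 - 3*8)*(6*(-4) + 0)² = (145 - 24)*(-24 + 0)² = 121*(-24)² = 121*576 = 69696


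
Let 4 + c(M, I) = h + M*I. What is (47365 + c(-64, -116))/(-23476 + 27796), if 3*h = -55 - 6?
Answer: 82147/6480 ≈ 12.677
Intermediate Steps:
h = -61/3 (h = (-55 - 6)/3 = (⅓)*(-61) = -61/3 ≈ -20.333)
c(M, I) = -73/3 + I*M (c(M, I) = -4 + (-61/3 + M*I) = -4 + (-61/3 + I*M) = -73/3 + I*M)
(47365 + c(-64, -116))/(-23476 + 27796) = (47365 + (-73/3 - 116*(-64)))/(-23476 + 27796) = (47365 + (-73/3 + 7424))/4320 = (47365 + 22199/3)*(1/4320) = (164294/3)*(1/4320) = 82147/6480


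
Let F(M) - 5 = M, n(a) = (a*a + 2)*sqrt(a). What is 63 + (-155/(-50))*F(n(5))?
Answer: 157/2 + 837*sqrt(5)/10 ≈ 265.66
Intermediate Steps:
n(a) = sqrt(a)*(2 + a**2) (n(a) = (a**2 + 2)*sqrt(a) = (2 + a**2)*sqrt(a) = sqrt(a)*(2 + a**2))
F(M) = 5 + M
63 + (-155/(-50))*F(n(5)) = 63 + (-155/(-50))*(5 + sqrt(5)*(2 + 5**2)) = 63 + (-155*(-1/50))*(5 + sqrt(5)*(2 + 25)) = 63 + 31*(5 + sqrt(5)*27)/10 = 63 + 31*(5 + 27*sqrt(5))/10 = 63 + (31/2 + 837*sqrt(5)/10) = 157/2 + 837*sqrt(5)/10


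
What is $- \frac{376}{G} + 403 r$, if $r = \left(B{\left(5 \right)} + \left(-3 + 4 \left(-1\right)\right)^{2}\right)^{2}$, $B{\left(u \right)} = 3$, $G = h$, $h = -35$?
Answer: $\frac{38140296}{35} \approx 1.0897 \cdot 10^{6}$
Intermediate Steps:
$G = -35$
$r = 2704$ ($r = \left(3 + \left(-3 + 4 \left(-1\right)\right)^{2}\right)^{2} = \left(3 + \left(-3 - 4\right)^{2}\right)^{2} = \left(3 + \left(-7\right)^{2}\right)^{2} = \left(3 + 49\right)^{2} = 52^{2} = 2704$)
$- \frac{376}{G} + 403 r = - \frac{376}{-35} + 403 \cdot 2704 = \left(-376\right) \left(- \frac{1}{35}\right) + 1089712 = \frac{376}{35} + 1089712 = \frac{38140296}{35}$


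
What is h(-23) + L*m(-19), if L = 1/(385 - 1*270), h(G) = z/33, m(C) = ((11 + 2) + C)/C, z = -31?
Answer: -67537/72105 ≈ -0.93665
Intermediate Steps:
m(C) = (13 + C)/C
h(G) = -31/33
L = 1/115 (L = 1/(385 - 270) = 1/115 ≈ 0.0086956)
h(-23) + L*m(-19) = -31/33 + ((13 - 19)/(-19))/115 = -31/33 + (-1/19*(-6))/115 = -31/33 + (1/115)*(6/19) = -31/33 + 6/2185 = -67537/72105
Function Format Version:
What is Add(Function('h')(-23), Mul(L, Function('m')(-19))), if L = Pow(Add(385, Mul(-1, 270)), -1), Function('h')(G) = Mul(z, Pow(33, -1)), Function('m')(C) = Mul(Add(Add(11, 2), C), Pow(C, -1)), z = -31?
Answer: Rational(-67537, 72105) ≈ -0.93665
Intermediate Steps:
Function('m')(C) = Mul(Pow(C, -1), Add(13, C)) (Function('m')(C) = Mul(Add(13, C), Pow(C, -1)) = Mul(Pow(C, -1), Add(13, C)))
Function('h')(G) = Rational(-31, 33) (Function('h')(G) = Mul(-31, Pow(33, -1)) = Mul(-31, Rational(1, 33)) = Rational(-31, 33))
L = Rational(1, 115) (L = Pow(Add(385, -270), -1) = Pow(115, -1) = Rational(1, 115) ≈ 0.0086956)
Add(Function('h')(-23), Mul(L, Function('m')(-19))) = Add(Rational(-31, 33), Mul(Rational(1, 115), Mul(Pow(-19, -1), Add(13, -19)))) = Add(Rational(-31, 33), Mul(Rational(1, 115), Mul(Rational(-1, 19), -6))) = Add(Rational(-31, 33), Mul(Rational(1, 115), Rational(6, 19))) = Add(Rational(-31, 33), Rational(6, 2185)) = Rational(-67537, 72105)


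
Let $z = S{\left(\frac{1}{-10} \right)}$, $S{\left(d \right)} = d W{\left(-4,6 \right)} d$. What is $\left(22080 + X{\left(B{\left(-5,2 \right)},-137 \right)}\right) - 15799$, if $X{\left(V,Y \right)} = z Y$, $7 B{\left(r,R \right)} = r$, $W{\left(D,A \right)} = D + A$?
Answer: $\frac{313913}{50} \approx 6278.3$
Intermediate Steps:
$W{\left(D,A \right)} = A + D$
$S{\left(d \right)} = 2 d^{2}$ ($S{\left(d \right)} = d \left(6 - 4\right) d = d 2 d = 2 d d = 2 d^{2}$)
$z = \frac{1}{50}$ ($z = 2 \left(\frac{1}{-10}\right)^{2} = 2 \left(- \frac{1}{10}\right)^{2} = 2 \cdot \frac{1}{100} = \frac{1}{50} \approx 0.02$)
$B{\left(r,R \right)} = \frac{r}{7}$
$X{\left(V,Y \right)} = \frac{Y}{50}$
$\left(22080 + X{\left(B{\left(-5,2 \right)},-137 \right)}\right) - 15799 = \left(22080 + \frac{1}{50} \left(-137\right)\right) - 15799 = \left(22080 - \frac{137}{50}\right) - 15799 = \frac{1103863}{50} - 15799 = \frac{313913}{50}$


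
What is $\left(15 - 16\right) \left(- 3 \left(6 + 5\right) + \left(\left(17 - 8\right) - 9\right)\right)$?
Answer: $33$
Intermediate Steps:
$\left(15 - 16\right) \left(- 3 \left(6 + 5\right) + \left(\left(17 - 8\right) - 9\right)\right) = \left(15 - 16\right) \left(\left(-3\right) 11 + \left(9 - 9\right)\right) = - (-33 + 0) = \left(-1\right) \left(-33\right) = 33$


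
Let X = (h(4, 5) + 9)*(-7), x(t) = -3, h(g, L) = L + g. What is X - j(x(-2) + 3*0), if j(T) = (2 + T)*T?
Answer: -129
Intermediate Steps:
j(T) = T*(2 + T)
X = -126 (X = ((5 + 4) + 9)*(-7) = (9 + 9)*(-7) = 18*(-7) = -126)
X - j(x(-2) + 3*0) = -126 - (-3 + 3*0)*(2 + (-3 + 3*0)) = -126 - (-3 + 0)*(2 + (-3 + 0)) = -126 - (-3)*(2 - 3) = -126 - (-3)*(-1) = -126 - 1*3 = -126 - 3 = -129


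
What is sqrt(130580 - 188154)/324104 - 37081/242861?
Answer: -37081/242861 + I*sqrt(57574)/324104 ≈ -0.15268 + 0.00074034*I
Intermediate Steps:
sqrt(130580 - 188154)/324104 - 37081/242861 = sqrt(-57574)*(1/324104) - 37081*1/242861 = (I*sqrt(57574))*(1/324104) - 37081/242861 = I*sqrt(57574)/324104 - 37081/242861 = -37081/242861 + I*sqrt(57574)/324104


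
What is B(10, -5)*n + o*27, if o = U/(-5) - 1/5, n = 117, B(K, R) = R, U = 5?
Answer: -3087/5 ≈ -617.40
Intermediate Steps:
o = -6/5 (o = 5/(-5) - 1/5 = 5*(-⅕) - 1*⅕ = -1 - ⅕ = -6/5 ≈ -1.2000)
B(10, -5)*n + o*27 = -5*117 - 6/5*27 = -585 - 162/5 = -3087/5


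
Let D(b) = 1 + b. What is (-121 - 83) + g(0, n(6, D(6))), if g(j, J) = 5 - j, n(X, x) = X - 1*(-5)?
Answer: -199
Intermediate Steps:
n(X, x) = 5 + X (n(X, x) = X + 5 = 5 + X)
(-121 - 83) + g(0, n(6, D(6))) = (-121 - 83) + (5 - 1*0) = -204 + (5 + 0) = -204 + 5 = -199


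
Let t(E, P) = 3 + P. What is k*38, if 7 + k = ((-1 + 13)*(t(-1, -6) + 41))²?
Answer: 7901302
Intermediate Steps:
k = 207929 (k = -7 + ((-1 + 13)*((3 - 6) + 41))² = -7 + (12*(-3 + 41))² = -7 + (12*38)² = -7 + 456² = -7 + 207936 = 207929)
k*38 = 207929*38 = 7901302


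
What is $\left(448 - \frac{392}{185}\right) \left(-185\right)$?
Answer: $-82488$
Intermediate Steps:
$\left(448 - \frac{392}{185}\right) \left(-185\right) = \frac{82488}{185} \left(-185\right) = -82488$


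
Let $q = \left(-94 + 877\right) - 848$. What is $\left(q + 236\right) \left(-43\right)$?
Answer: $-7353$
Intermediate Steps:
$q = -65$ ($q = 783 - 848 = -65$)
$\left(q + 236\right) \left(-43\right) = \left(-65 + 236\right) \left(-43\right) = 171 \left(-43\right) = -7353$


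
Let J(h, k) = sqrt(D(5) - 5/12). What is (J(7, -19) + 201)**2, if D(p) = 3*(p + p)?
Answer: (1206 + sqrt(1065))**2/36 ≈ 42617.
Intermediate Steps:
D(p) = 6*p (D(p) = 3*(2*p) = 6*p)
J(h, k) = sqrt(1065)/6 (J(h, k) = sqrt(6*5 - 5/12) = sqrt(30 - 5*1/12) = sqrt(30 - 5/12) = sqrt(355/12) = sqrt(1065)/6)
(J(7, -19) + 201)**2 = (sqrt(1065)/6 + 201)**2 = (201 + sqrt(1065)/6)**2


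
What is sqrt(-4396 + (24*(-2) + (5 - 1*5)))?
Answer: 2*I*sqrt(1111) ≈ 66.663*I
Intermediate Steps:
sqrt(-4396 + (24*(-2) + (5 - 1*5))) = sqrt(-4396 + (-48 + (5 - 5))) = sqrt(-4396 + (-48 + 0)) = sqrt(-4396 - 48) = sqrt(-4444) = 2*I*sqrt(1111)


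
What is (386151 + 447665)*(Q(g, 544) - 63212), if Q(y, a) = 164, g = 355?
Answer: -52570431168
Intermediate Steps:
(386151 + 447665)*(Q(g, 544) - 63212) = (386151 + 447665)*(164 - 63212) = 833816*(-63048) = -52570431168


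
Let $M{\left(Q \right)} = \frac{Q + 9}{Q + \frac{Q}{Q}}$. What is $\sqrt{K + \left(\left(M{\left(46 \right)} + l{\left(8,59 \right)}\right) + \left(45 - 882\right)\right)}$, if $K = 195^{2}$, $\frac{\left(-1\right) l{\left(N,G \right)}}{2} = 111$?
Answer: $\frac{\sqrt{81660479}}{47} \approx 192.27$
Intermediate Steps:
$M{\left(Q \right)} = \frac{9 + Q}{1 + Q}$ ($M{\left(Q \right)} = \frac{9 + Q}{Q + 1} = \frac{9 + Q}{1 + Q}$)
$l{\left(N,G \right)} = -222$ ($l{\left(N,G \right)} = \left(-2\right) 111 = -222$)
$K = 38025$
$\sqrt{K + \left(\left(M{\left(46 \right)} + l{\left(8,59 \right)}\right) + \left(45 - 882\right)\right)} = \sqrt{38025 + \left(\left(\frac{9 + 46}{1 + 46} - 222\right) + \left(45 - 882\right)\right)} = \sqrt{38025 + \left(\left(\frac{1}{47} \cdot 55 - 222\right) + \left(45 - 882\right)\right)} = \sqrt{38025 + \left(\left(\frac{1}{47} \cdot 55 - 222\right) - 837\right)} = \sqrt{38025 + \left(\left(\frac{55}{47} - 222\right) - 837\right)} = \sqrt{38025 - \frac{49718}{47}} = \sqrt{\frac{1737457}{47}} = \frac{\sqrt{81660479}}{47}$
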